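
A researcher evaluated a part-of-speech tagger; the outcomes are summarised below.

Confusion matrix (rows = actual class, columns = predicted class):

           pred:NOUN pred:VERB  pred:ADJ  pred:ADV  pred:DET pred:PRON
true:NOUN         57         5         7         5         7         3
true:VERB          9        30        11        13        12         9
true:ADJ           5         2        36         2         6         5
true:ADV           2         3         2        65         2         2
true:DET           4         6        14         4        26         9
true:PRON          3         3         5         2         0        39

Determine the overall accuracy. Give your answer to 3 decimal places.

0.610

Accuracy = trace / total = (57+30+36+65+26+39=253) / 415 = 253/415 = 0.610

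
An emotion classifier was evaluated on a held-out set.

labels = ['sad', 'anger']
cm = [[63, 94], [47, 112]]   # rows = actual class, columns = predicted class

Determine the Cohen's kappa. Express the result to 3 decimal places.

0.106

Observed agreement pₒ = trace/N = 175/316 = 0.5538
Expected agreement pₑ = Σ (rowᵢ·colᵢ)/N² = (157·110 + 159·206)/316² = 0.5010
κ = (pₒ − pₑ)/(1 − pₑ) = (0.5538 − 0.5010)/(1 − 0.5010) = 0.106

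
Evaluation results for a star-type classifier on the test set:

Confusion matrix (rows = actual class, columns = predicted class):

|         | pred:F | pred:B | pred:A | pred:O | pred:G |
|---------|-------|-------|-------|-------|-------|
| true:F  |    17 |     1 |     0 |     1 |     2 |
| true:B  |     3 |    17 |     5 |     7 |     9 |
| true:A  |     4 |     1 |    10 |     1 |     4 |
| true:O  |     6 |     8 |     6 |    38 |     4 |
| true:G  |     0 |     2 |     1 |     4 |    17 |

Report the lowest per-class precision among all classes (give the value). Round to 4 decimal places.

Per-class precision (TP/(TP+FP)):
  F: TP=17, FP=3+4+6+0=13 → 17/30 = 0.56667
  B: TP=17, FP=1+1+8+2=12 → 17/29 = 0.58621
  A: TP=10, FP=0+5+6+1=12 → 10/22 = 0.45455
  O: TP=38, FP=1+7+1+4=13 → 38/51 = 0.74510
  G: TP=17, FP=2+9+4+4=19 → 17/36 = 0.47222
Lowest is class 'A' with precision = 0.4545.

0.4545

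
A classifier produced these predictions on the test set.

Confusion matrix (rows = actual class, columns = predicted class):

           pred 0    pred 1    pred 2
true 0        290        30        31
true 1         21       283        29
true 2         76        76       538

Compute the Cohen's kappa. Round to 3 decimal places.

Observed agreement pₒ = trace/N = 1111/1374 = 0.8086
Expected agreement pₑ = Σ (rowᵢ·colᵢ)/N² = (351·387 + 333·389 + 690·598)/1374² = 0.3591
κ = (pₒ − pₑ)/(1 − pₑ) = (0.8086 − 0.3591)/(1 − 0.3591) = 0.701

0.701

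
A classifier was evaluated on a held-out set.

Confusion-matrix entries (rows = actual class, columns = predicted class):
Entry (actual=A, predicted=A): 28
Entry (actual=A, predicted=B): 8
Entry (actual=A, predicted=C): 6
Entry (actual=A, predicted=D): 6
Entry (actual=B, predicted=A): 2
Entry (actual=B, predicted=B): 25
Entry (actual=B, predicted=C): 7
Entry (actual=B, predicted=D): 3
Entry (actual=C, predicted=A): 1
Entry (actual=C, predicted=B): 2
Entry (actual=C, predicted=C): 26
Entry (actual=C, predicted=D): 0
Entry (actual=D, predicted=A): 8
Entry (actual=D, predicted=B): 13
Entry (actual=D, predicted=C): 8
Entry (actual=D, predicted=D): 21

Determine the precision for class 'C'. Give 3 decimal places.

Treat 'C' as positive and all other classes as negative.
precision = TP/(TP+FP).
C: TP=26, FP=6+7+8=21 → 26/47 = 0.5532

0.553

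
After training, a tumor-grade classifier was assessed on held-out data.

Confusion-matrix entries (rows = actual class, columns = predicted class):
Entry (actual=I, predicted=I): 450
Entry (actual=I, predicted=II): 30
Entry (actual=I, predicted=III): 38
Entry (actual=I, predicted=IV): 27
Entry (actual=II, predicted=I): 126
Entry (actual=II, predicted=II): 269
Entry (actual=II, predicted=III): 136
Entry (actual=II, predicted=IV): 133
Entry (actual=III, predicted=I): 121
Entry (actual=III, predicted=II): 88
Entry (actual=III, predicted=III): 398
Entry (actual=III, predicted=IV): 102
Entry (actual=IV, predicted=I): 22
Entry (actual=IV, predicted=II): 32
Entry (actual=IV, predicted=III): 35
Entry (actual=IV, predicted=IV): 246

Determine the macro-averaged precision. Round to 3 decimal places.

Per-class precision (TP/(TP+FP)):
  I: TP=450, FP=126+121+22=269 → 450/719 = 0.6259
  II: TP=269, FP=30+88+32=150 → 269/419 = 0.6420
  III: TP=398, FP=38+136+35=209 → 398/607 = 0.6557
  IV: TP=246, FP=27+133+102=262 → 246/508 = 0.4843
Macro-precision = mean = (0.6259 + 0.6420 + 0.6557 + 0.4843) / 4 = 0.602

0.602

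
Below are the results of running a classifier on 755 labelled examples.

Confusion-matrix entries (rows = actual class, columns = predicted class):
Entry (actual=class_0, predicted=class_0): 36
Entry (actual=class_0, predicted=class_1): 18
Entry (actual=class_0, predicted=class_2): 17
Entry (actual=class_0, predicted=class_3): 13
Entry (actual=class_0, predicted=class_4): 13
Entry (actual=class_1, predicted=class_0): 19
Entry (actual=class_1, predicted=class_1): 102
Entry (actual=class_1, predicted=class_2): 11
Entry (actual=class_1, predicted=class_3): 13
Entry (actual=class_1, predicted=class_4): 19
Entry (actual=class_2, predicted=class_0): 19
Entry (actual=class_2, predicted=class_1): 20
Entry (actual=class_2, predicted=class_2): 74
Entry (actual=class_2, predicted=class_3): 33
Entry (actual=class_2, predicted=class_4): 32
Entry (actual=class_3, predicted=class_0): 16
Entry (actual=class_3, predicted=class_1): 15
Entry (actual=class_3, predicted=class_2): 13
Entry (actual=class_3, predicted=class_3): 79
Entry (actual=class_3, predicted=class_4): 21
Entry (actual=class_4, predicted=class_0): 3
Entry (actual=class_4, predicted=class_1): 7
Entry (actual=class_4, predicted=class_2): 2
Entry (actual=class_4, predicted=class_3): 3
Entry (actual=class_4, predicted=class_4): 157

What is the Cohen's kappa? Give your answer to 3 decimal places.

0.487

Observed agreement pₒ = trace/N = 448/755 = 0.5934
Expected agreement pₑ = Σ (rowᵢ·colᵢ)/N² = (97·93 + 164·162 + 178·117 + 144·141 + 172·242)/755² = 0.2076
κ = (pₒ − pₑ)/(1 − pₑ) = (0.5934 − 0.2076)/(1 − 0.2076) = 0.487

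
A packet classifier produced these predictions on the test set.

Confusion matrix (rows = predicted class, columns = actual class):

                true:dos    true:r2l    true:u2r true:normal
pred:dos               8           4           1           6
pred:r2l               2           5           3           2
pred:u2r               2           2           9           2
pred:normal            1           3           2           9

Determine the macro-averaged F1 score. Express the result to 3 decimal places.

Per-class F1 score (2·TP/(2·TP+FP+FN)):
  dos: TP=8, FP=4+1+6=11, FN=2+2+1=5 → 16/32 = 0.5000
  r2l: TP=5, FP=2+3+2=7, FN=4+2+3=9 → 10/26 = 0.3846
  u2r: TP=9, FP=2+2+2=6, FN=1+3+2=6 → 18/30 = 0.6000
  normal: TP=9, FP=1+3+2=6, FN=6+2+2=10 → 18/34 = 0.5294
Macro-F1 score = mean = (0.5000 + 0.3846 + 0.6000 + 0.5294) / 4 = 0.504

0.504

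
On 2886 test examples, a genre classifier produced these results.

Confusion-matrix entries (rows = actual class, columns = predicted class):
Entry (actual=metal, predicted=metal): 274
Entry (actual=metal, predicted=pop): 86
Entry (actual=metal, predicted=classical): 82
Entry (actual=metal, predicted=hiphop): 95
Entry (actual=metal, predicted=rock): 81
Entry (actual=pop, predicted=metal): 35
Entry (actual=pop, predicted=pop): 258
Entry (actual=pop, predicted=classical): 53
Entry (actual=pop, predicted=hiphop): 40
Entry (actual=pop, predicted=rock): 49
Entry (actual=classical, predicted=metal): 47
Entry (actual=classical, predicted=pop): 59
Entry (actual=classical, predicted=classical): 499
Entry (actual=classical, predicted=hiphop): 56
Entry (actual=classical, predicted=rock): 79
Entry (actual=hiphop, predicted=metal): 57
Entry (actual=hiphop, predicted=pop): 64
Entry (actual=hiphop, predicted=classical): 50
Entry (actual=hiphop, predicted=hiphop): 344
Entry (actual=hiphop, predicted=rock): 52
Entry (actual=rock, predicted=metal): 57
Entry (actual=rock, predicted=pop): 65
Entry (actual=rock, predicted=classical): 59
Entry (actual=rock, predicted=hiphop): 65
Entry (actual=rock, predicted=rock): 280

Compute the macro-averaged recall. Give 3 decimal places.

Per-class recall (TP/(TP+FN)):
  metal: TP=274, FN=86+82+95+81=344 → 274/618 = 0.4434
  pop: TP=258, FN=35+53+40+49=177 → 258/435 = 0.5931
  classical: TP=499, FN=47+59+56+79=241 → 499/740 = 0.6743
  hiphop: TP=344, FN=57+64+50+52=223 → 344/567 = 0.6067
  rock: TP=280, FN=57+65+59+65=246 → 280/526 = 0.5323
Macro-recall = mean = (0.4434 + 0.5931 + 0.6743 + 0.6067 + 0.5323) / 5 = 0.570

0.570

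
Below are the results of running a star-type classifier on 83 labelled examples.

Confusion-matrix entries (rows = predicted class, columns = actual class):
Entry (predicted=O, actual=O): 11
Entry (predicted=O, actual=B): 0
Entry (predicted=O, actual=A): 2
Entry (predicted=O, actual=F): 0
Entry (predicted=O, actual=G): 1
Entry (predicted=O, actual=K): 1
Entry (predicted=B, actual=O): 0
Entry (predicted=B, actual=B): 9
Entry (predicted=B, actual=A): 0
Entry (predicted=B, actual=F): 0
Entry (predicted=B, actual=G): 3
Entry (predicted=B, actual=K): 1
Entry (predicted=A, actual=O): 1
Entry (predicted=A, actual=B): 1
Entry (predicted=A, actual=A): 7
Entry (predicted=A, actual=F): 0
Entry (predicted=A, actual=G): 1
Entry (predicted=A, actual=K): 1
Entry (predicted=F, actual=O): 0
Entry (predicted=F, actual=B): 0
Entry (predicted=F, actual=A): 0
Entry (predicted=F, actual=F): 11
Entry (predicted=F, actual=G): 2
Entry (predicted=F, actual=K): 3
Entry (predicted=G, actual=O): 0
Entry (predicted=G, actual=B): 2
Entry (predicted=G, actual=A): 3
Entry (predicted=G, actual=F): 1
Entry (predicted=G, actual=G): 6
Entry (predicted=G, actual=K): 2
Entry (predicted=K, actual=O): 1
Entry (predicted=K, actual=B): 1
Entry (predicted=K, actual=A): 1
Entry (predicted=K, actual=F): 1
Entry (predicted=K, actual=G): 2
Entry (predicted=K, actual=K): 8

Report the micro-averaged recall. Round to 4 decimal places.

0.6265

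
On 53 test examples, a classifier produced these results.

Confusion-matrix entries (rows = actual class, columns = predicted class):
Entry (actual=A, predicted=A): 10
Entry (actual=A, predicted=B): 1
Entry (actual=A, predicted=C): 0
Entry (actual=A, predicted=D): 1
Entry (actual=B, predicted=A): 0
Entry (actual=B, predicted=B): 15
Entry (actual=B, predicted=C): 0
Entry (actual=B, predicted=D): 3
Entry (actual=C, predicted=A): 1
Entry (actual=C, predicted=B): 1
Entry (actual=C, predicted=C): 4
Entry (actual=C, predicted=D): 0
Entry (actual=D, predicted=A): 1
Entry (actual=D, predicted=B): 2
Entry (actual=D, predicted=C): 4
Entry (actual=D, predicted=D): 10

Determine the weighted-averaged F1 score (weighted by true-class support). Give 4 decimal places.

0.7357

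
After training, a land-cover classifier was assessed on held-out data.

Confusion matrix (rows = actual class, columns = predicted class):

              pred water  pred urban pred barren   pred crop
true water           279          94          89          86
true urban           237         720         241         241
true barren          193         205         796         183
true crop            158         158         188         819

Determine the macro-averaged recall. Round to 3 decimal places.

Per-class recall (TP/(TP+FN)):
  water: TP=279, FN=94+89+86=269 → 279/548 = 0.5091
  urban: TP=720, FN=237+241+241=719 → 720/1439 = 0.5003
  barren: TP=796, FN=193+205+183=581 → 796/1377 = 0.5781
  crop: TP=819, FN=158+158+188=504 → 819/1323 = 0.6190
Macro-recall = mean = (0.5091 + 0.5003 + 0.5781 + 0.6190) / 4 = 0.552

0.552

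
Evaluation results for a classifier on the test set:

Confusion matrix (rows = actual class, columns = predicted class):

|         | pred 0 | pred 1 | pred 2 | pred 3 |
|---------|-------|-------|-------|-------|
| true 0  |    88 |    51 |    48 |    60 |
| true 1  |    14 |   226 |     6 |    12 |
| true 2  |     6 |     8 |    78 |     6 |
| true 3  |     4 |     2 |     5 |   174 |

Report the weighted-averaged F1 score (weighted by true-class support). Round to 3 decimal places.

0.695

Per-class F1 score (2·TP/(2·TP+FP+FN)):
  0: TP=88, FP=14+6+4=24, FN=51+48+60=159 → 176/359 = 0.4903
  1: TP=226, FP=51+8+2=61, FN=14+6+12=32 → 452/545 = 0.8294
  2: TP=78, FP=48+6+5=59, FN=6+8+6=20 → 156/235 = 0.6638
  3: TP=174, FP=60+12+6=78, FN=4+2+5=11 → 348/437 = 0.7963
Weighted-F1 score = Σ (supportᵢ/N)·F1 scoreᵢ with N=788: (247/788)·0.4903 + (258/788)·0.8294 + (98/788)·0.6638 + (185/788)·0.7963 = 0.695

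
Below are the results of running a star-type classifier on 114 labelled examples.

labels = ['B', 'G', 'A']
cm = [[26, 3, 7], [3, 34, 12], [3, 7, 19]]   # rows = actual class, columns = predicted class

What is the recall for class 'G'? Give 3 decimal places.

0.694

One-vs-rest for 'G': TP = diagonal; FP = other classes predicted 'G'; FN = 'G' predicted as other.
recall = TP/(TP+FN).
G: TP=34, FN=3+12=15 → 34/49 = 0.6939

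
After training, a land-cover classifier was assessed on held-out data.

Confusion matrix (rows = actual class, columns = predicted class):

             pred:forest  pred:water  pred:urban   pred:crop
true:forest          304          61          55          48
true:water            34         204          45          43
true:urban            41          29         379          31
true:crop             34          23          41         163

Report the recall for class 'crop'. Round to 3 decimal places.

0.625

Treat 'crop' as positive and all other classes as negative.
recall = TP/(TP+FN).
crop: TP=163, FN=34+23+41=98 → 163/261 = 0.6245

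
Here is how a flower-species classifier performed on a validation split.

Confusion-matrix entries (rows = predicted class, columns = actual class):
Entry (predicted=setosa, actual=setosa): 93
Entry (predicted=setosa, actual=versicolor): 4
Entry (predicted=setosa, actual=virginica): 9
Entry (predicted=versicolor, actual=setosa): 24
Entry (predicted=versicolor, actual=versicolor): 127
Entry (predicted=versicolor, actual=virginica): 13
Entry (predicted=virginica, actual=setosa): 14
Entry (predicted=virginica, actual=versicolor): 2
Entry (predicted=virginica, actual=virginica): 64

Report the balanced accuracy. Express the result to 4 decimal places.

0.8030

Balanced accuracy = mean of per-class recall.
  setosa: recall = 93/131 = 0.70992
  versicolor: recall = 127/133 = 0.95489
  virginica: recall = 64/86 = 0.74419
Mean = (0.70992 + 0.95489 + 0.74419) / 3 = 0.8030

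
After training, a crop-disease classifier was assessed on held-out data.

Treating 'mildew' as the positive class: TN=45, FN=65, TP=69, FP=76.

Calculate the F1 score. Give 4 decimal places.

Precision = TP/(TP+FP) = 69/145 = 0.4759
Recall = TP/(TP+FN) = 69/134 = 0.5149
F1 = 2·TP/(2·TP+FP+FN) = 138/279 = 0.4946

0.4946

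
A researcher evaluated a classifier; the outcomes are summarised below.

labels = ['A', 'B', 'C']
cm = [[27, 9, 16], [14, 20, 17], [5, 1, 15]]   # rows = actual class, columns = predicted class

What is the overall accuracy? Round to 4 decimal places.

0.5000

Accuracy = trace / total = (27+20+15=62) / 124 = 62/124 = 0.5000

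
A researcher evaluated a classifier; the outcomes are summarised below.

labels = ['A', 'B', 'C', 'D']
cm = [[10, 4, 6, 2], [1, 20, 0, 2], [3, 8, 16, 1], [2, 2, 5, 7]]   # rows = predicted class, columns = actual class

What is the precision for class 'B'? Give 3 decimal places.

0.870

One-vs-rest for 'B': TP = diagonal; FP = other classes predicted 'B'; FN = 'B' predicted as other.
precision = TP/(TP+FP).
B: TP=20, FP=1+0+2=3 → 20/23 = 0.8696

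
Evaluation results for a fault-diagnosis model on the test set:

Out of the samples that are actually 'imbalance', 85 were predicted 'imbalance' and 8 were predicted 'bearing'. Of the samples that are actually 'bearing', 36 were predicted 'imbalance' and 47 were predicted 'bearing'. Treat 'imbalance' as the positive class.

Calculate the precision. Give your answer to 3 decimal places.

Precision = TP/(TP+FP) = 85/(85+36) = 85/121 = 0.702

0.702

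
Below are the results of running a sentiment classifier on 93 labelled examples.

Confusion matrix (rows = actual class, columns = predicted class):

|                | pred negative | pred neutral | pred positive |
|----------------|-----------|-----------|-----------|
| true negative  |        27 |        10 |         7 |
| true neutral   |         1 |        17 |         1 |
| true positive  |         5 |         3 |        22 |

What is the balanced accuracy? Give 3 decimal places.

Balanced accuracy = mean of per-class recall.
  negative: recall = 27/44 = 0.6136
  neutral: recall = 17/19 = 0.8947
  positive: recall = 22/30 = 0.7333
Mean = (0.6136 + 0.8947 + 0.7333) / 3 = 0.747

0.747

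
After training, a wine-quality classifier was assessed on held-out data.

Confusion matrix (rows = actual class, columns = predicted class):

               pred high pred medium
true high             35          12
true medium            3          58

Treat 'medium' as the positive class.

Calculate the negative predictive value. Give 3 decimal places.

0.921

NPV = TN/(TN+FN) = 35/(35+3) = 0.921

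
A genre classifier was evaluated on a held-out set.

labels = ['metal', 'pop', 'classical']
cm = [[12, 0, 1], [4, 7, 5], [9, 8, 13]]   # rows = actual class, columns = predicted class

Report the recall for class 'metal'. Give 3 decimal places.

0.923

Treat 'metal' as positive and all other classes as negative.
recall = TP/(TP+FN).
metal: TP=12, FN=0+1=1 → 12/13 = 0.9231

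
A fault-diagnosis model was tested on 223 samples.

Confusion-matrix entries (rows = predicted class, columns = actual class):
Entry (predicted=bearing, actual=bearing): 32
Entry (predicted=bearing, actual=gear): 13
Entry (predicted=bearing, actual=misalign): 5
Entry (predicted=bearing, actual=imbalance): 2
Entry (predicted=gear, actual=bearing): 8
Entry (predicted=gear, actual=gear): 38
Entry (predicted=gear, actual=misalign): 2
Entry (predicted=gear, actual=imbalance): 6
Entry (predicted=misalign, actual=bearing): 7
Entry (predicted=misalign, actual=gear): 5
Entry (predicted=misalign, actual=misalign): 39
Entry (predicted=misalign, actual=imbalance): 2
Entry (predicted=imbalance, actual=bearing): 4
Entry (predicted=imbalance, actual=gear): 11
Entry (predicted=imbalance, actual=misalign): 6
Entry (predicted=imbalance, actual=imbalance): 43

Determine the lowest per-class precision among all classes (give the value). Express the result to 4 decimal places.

0.6154

Per-class precision (TP/(TP+FP)):
  bearing: TP=32, FP=13+5+2=20 → 32/52 = 0.61538
  gear: TP=38, FP=8+2+6=16 → 38/54 = 0.70370
  misalign: TP=39, FP=7+5+2=14 → 39/53 = 0.73585
  imbalance: TP=43, FP=4+11+6=21 → 43/64 = 0.67188
Lowest is class 'bearing' with precision = 0.6154.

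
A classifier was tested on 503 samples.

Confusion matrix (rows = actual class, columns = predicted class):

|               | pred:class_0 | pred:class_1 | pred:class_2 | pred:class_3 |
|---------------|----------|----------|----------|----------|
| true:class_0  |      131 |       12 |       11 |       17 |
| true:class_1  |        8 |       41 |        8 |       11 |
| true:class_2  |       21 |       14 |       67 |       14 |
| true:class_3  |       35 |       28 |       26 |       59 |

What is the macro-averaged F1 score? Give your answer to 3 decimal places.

Per-class F1 score (2·TP/(2·TP+FP+FN)):
  class_0: TP=131, FP=8+21+35=64, FN=12+11+17=40 → 262/366 = 0.7158
  class_1: TP=41, FP=12+14+28=54, FN=8+8+11=27 → 82/163 = 0.5031
  class_2: TP=67, FP=11+8+26=45, FN=21+14+14=49 → 134/228 = 0.5877
  class_3: TP=59, FP=17+11+14=42, FN=35+28+26=89 → 118/249 = 0.4739
Macro-F1 score = mean = (0.7158 + 0.5031 + 0.5877 + 0.4739) / 4 = 0.570

0.570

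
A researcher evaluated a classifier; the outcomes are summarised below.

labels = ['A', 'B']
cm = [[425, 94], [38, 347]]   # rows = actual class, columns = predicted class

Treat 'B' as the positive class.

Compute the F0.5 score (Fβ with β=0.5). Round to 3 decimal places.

Fβ = (1+β²)·TP / ((1+β²)·TP + β²·FN + FP), with β²=1/4
= 1.25·347 / (1.25·347 + 0.25·38 + 94) = 0.807

0.807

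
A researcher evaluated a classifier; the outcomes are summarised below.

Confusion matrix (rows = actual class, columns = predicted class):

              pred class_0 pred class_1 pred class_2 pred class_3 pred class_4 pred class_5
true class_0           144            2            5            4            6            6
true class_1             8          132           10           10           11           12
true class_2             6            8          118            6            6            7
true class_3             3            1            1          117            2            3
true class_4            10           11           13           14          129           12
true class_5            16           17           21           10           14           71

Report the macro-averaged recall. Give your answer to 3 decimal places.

Per-class recall (TP/(TP+FN)):
  class_0: TP=144, FN=2+5+4+6+6=23 → 144/167 = 0.8623
  class_1: TP=132, FN=8+10+10+11+12=51 → 132/183 = 0.7213
  class_2: TP=118, FN=6+8+6+6+7=33 → 118/151 = 0.7815
  class_3: TP=117, FN=3+1+1+2+3=10 → 117/127 = 0.9213
  class_4: TP=129, FN=10+11+13+14+12=60 → 129/189 = 0.6825
  class_5: TP=71, FN=16+17+21+10+14=78 → 71/149 = 0.4765
Macro-recall = mean = (0.8623 + 0.7213 + 0.7815 + 0.9213 + 0.6825 + 0.4765) / 6 = 0.741

0.741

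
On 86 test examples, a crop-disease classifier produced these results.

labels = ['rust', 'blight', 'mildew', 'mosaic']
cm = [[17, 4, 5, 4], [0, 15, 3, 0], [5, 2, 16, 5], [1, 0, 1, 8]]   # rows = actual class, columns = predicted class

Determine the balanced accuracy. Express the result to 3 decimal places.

0.693

Balanced accuracy = mean of per-class recall.
  rust: recall = 17/30 = 0.5667
  blight: recall = 15/18 = 0.8333
  mildew: recall = 16/28 = 0.5714
  mosaic: recall = 8/10 = 0.8000
Mean = (0.5667 + 0.8333 + 0.5714 + 0.8000) / 4 = 0.693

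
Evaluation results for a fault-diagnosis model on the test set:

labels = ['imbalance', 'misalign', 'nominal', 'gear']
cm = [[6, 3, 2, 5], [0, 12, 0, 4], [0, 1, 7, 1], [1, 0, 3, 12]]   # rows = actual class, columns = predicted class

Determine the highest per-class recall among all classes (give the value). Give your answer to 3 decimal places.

0.778

Per-class recall (TP/(TP+FN)):
  imbalance: TP=6, FN=3+2+5=10 → 6/16 = 0.3750
  misalign: TP=12, FN=0+0+4=4 → 12/16 = 0.7500
  nominal: TP=7, FN=0+1+1=2 → 7/9 = 0.7778
  gear: TP=12, FN=1+0+3=4 → 12/16 = 0.7500
Highest is class 'nominal' with recall = 0.778.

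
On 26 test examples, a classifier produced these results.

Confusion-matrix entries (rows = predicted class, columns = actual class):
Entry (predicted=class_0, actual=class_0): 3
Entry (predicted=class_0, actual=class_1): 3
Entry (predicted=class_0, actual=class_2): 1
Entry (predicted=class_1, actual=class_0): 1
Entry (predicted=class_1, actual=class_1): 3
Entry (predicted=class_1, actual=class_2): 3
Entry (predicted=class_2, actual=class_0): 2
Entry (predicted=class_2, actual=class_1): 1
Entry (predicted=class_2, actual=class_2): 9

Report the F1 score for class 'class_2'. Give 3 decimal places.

0.720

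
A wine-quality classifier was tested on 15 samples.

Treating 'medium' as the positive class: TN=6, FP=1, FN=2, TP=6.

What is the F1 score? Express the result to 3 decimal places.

0.800

Precision = TP/(TP+FP) = 6/7 = 0.8571
Recall = TP/(TP+FN) = 6/8 = 0.7500
F1 = 2·TP/(2·TP+FP+FN) = 12/15 = 0.800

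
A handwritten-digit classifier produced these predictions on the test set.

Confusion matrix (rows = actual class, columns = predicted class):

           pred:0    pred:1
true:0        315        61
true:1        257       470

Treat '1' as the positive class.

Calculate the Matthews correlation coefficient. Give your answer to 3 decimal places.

MCC = (TP·TN − FP·FN) / √((TP+FP)(TP+FN)(TN+FP)(TN+FN))
Numerator = 470·315 − 61·257 = 132373
Denominator = √(531·727·376·572) = √83025749664 = 288141.8915
MCC = 132373 / 288141.8915 = 0.459

0.459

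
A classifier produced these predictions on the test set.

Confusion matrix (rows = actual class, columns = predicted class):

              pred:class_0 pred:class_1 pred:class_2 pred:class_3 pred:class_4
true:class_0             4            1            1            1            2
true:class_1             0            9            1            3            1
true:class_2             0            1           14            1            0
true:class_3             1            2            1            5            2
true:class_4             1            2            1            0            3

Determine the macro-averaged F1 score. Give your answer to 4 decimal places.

0.5707

Per-class F1 score (2·TP/(2·TP+FP+FN)):
  class_0: TP=4, FP=0+0+1+1=2, FN=1+1+1+2=5 → 8/15 = 0.53333
  class_1: TP=9, FP=1+1+2+2=6, FN=0+1+3+1=5 → 18/29 = 0.62069
  class_2: TP=14, FP=1+1+1+1=4, FN=0+1+1+0=2 → 28/34 = 0.82353
  class_3: TP=5, FP=1+3+1+0=5, FN=1+2+1+2=6 → 10/21 = 0.47619
  class_4: TP=3, FP=2+1+0+2=5, FN=1+2+1+0=4 → 6/15 = 0.40000
Macro-F1 score = mean = (0.53333 + 0.62069 + 0.82353 + 0.47619 + 0.40000) / 5 = 0.5707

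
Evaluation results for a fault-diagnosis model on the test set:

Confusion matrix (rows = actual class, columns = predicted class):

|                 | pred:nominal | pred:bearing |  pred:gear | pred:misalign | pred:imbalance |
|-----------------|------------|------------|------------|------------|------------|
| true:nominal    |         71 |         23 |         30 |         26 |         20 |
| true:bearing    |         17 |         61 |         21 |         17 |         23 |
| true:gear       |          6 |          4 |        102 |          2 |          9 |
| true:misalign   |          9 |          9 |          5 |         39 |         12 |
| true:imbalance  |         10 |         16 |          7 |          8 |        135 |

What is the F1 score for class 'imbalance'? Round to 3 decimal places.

Treat 'imbalance' as positive and all other classes as negative.
F1 score = 2·TP/(2·TP+FP+FN).
imbalance: TP=135, FP=20+23+9+12=64, FN=10+16+7+8=41 → 270/375 = 0.7200

0.720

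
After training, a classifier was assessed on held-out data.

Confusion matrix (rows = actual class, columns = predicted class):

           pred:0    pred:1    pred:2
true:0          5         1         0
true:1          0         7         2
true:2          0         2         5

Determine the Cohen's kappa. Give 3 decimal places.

0.651

Observed agreement pₒ = trace/N = 17/22 = 0.7727
Expected agreement pₑ = Σ (rowᵢ·colᵢ)/N² = (6·5 + 9·10 + 7·7)/22² = 0.3492
κ = (pₒ − pₑ)/(1 − pₑ) = (0.7727 − 0.3492)/(1 − 0.3492) = 0.651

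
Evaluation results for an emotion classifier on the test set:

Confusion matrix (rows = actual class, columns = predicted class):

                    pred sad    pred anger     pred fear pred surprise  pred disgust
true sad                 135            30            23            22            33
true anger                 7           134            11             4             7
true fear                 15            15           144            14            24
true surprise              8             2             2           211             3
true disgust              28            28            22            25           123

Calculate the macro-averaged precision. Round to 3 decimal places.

Per-class precision (TP/(TP+FP)):
  sad: TP=135, FP=7+15+8+28=58 → 135/193 = 0.6995
  anger: TP=134, FP=30+15+2+28=75 → 134/209 = 0.6411
  fear: TP=144, FP=23+11+2+22=58 → 144/202 = 0.7129
  surprise: TP=211, FP=22+4+14+25=65 → 211/276 = 0.7645
  disgust: TP=123, FP=33+7+24+3=67 → 123/190 = 0.6474
Macro-precision = mean = (0.6995 + 0.6411 + 0.7129 + 0.7645 + 0.6474) / 5 = 0.693

0.693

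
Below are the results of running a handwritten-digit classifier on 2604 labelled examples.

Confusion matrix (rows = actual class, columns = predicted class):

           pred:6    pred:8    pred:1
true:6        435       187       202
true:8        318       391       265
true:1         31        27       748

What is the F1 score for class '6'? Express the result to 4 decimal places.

One-vs-rest for '6': TP = diagonal; FP = other classes predicted '6'; FN = '6' predicted as other.
F1 score = 2·TP/(2·TP+FP+FN).
6: TP=435, FP=318+31=349, FN=187+202=389 → 870/1608 = 0.54104

0.5410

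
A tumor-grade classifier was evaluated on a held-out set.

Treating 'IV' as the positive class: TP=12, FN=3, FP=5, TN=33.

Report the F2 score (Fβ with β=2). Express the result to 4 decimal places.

Fβ = (1+β²)·TP / ((1+β²)·TP + β²·FN + FP), with β²=4
= 5·12 / (5·12 + 4·3 + 5) = 0.7792

0.7792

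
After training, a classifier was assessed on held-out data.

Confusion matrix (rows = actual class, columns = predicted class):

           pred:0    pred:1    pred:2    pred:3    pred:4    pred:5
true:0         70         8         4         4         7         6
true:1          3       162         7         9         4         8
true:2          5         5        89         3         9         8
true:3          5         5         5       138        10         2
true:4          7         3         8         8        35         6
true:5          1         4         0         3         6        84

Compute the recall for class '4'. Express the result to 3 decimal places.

0.522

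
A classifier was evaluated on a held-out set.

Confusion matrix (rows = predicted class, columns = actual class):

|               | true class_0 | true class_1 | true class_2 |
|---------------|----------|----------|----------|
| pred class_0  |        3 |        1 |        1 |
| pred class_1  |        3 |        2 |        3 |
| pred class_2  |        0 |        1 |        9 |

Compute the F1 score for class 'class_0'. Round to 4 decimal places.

Treat 'class_0' as positive and all other classes as negative.
F1 score = 2·TP/(2·TP+FP+FN).
class_0: TP=3, FP=1+1=2, FN=3+0=3 → 6/11 = 0.54545

0.5455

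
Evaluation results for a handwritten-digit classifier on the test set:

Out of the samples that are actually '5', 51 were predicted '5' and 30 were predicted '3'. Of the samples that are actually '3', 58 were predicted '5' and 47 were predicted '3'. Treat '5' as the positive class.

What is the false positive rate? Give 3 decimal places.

FPR = FP/(FP+TN) = 58/(58+47) = 0.552

0.552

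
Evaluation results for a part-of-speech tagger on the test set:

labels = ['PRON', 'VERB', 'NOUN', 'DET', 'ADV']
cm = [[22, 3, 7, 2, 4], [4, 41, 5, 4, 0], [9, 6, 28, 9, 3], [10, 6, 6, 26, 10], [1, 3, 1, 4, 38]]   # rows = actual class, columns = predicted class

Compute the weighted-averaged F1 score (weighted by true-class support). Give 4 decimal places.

Per-class F1 score (2·TP/(2·TP+FP+FN)):
  PRON: TP=22, FP=4+9+10+1=24, FN=3+7+2+4=16 → 44/84 = 0.52381
  VERB: TP=41, FP=3+6+6+3=18, FN=4+5+4+0=13 → 82/113 = 0.72566
  NOUN: TP=28, FP=7+5+6+1=19, FN=9+6+9+3=27 → 56/102 = 0.54902
  DET: TP=26, FP=2+4+9+4=19, FN=10+6+6+10=32 → 52/103 = 0.50485
  ADV: TP=38, FP=4+0+3+10=17, FN=1+3+1+4=9 → 76/102 = 0.74510
Weighted-F1 score = Σ (supportᵢ/N)·F1 scoreᵢ with N=252: (38/252)·0.52381 + (54/252)·0.72566 + (55/252)·0.54902 + (58/252)·0.50485 + (47/252)·0.74510 = 0.6095

0.6095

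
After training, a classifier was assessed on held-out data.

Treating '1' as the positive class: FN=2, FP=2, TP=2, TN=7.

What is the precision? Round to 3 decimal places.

Precision = TP/(TP+FP) = 2/(2+2) = 2/4 = 0.500

0.500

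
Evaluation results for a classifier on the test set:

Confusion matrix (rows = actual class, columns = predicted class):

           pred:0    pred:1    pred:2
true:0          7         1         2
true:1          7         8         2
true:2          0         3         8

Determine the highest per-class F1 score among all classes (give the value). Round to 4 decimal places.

0.6957

Per-class F1 score (2·TP/(2·TP+FP+FN)):
  0: TP=7, FP=7+0=7, FN=1+2=3 → 14/24 = 0.58333
  1: TP=8, FP=1+3=4, FN=7+2=9 → 16/29 = 0.55172
  2: TP=8, FP=2+2=4, FN=0+3=3 → 16/23 = 0.69565
Highest is class '2' with F1 score = 0.6957.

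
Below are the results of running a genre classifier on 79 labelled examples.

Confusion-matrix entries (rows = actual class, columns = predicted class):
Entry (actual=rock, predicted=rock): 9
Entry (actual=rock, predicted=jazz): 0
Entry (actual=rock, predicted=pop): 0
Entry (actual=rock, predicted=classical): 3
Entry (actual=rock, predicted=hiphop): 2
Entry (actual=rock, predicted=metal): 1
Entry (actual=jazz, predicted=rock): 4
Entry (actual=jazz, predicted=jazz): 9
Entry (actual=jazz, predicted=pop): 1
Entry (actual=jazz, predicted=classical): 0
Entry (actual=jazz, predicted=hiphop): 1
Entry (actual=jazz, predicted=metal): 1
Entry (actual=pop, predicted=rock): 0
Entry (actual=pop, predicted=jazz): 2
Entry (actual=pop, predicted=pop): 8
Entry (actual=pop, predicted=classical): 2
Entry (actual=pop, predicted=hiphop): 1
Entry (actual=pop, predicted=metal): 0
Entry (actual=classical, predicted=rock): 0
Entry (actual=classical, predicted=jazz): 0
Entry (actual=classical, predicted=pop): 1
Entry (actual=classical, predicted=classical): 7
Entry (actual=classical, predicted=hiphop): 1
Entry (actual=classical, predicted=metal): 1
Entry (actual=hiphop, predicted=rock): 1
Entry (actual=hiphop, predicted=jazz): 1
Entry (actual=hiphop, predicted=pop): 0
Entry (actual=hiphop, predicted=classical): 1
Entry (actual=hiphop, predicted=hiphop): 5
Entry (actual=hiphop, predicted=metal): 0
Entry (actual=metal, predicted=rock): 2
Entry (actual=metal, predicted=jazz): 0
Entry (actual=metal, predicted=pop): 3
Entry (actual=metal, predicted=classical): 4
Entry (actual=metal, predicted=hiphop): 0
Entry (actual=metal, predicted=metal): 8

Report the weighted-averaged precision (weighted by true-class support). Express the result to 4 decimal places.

Per-class precision (TP/(TP+FP)):
  rock: TP=9, FP=4+0+0+1+2=7 → 9/16 = 0.56250
  jazz: TP=9, FP=0+2+0+1+0=3 → 9/12 = 0.75000
  pop: TP=8, FP=0+1+1+0+3=5 → 8/13 = 0.61538
  classical: TP=7, FP=3+0+2+1+4=10 → 7/17 = 0.41176
  hiphop: TP=5, FP=2+1+1+1+0=5 → 5/10 = 0.50000
  metal: TP=8, FP=1+1+0+1+0=3 → 8/11 = 0.72727
Weighted-precision = Σ (supportᵢ/N)·precisionᵢ with N=79: (15/79)·0.56250 + (16/79)·0.75000 + (13/79)·0.61538 + (10/79)·0.41176 + (8/79)·0.50000 + (17/79)·0.72727 = 0.6192

0.6192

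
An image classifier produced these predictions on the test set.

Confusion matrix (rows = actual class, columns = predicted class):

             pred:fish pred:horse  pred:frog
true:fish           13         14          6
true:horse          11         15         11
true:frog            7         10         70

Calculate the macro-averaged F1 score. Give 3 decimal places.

Per-class F1 score (2·TP/(2·TP+FP+FN)):
  fish: TP=13, FP=11+7=18, FN=14+6=20 → 26/64 = 0.4063
  horse: TP=15, FP=14+10=24, FN=11+11=22 → 30/76 = 0.3947
  frog: TP=70, FP=6+11=17, FN=7+10=17 → 140/174 = 0.8046
Macro-F1 score = mean = (0.4063 + 0.3947 + 0.8046) / 3 = 0.535

0.535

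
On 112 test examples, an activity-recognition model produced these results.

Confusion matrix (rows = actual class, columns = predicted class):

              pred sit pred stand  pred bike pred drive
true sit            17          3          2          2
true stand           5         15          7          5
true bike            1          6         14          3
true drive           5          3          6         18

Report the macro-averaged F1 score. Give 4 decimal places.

0.5727

Per-class F1 score (2·TP/(2·TP+FP+FN)):
  sit: TP=17, FP=5+1+5=11, FN=3+2+2=7 → 34/52 = 0.65385
  stand: TP=15, FP=3+6+3=12, FN=5+7+5=17 → 30/59 = 0.50847
  bike: TP=14, FP=2+7+6=15, FN=1+6+3=10 → 28/53 = 0.52830
  drive: TP=18, FP=2+5+3=10, FN=5+3+6=14 → 36/60 = 0.60000
Macro-F1 score = mean = (0.65385 + 0.50847 + 0.52830 + 0.60000) / 4 = 0.5727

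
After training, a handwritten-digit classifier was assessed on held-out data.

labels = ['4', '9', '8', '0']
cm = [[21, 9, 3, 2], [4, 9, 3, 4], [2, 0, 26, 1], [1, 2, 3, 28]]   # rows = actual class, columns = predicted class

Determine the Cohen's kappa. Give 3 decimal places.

Observed agreement pₒ = trace/N = 84/118 = 0.7119
Expected agreement pₑ = Σ (rowᵢ·colᵢ)/N² = (35·28 + 20·20 + 29·35 + 34·35)/118² = 0.2575
κ = (pₒ − pₑ)/(1 − pₑ) = (0.7119 − 0.2575)/(1 − 0.2575) = 0.612

0.612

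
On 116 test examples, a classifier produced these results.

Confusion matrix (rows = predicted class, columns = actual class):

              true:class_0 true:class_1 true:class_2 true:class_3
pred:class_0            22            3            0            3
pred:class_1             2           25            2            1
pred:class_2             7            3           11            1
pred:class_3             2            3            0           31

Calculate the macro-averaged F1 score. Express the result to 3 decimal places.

Per-class F1 score (2·TP/(2·TP+FP+FN)):
  class_0: TP=22, FP=3+0+3=6, FN=2+7+2=11 → 44/61 = 0.7213
  class_1: TP=25, FP=2+2+1=5, FN=3+3+3=9 → 50/64 = 0.7813
  class_2: TP=11, FP=7+3+1=11, FN=0+2+0=2 → 22/35 = 0.6286
  class_3: TP=31, FP=2+3+0=5, FN=3+1+1=5 → 62/72 = 0.8611
Macro-F1 score = mean = (0.7213 + 0.7813 + 0.6286 + 0.8611) / 4 = 0.748

0.748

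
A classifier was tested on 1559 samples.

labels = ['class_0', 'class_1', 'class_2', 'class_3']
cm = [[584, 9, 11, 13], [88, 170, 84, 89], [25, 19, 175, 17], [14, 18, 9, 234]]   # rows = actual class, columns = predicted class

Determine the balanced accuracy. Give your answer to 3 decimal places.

Balanced accuracy = mean of per-class recall.
  class_0: recall = 584/617 = 0.9465
  class_1: recall = 170/431 = 0.3944
  class_2: recall = 175/236 = 0.7415
  class_3: recall = 234/275 = 0.8509
Mean = (0.9465 + 0.3944 + 0.7415 + 0.8509) / 4 = 0.733

0.733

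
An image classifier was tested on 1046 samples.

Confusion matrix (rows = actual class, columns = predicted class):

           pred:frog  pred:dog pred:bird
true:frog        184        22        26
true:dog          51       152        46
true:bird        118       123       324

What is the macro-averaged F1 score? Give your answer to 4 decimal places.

0.6200

Per-class F1 score (2·TP/(2·TP+FP+FN)):
  frog: TP=184, FP=51+118=169, FN=22+26=48 → 368/585 = 0.62906
  dog: TP=152, FP=22+123=145, FN=51+46=97 → 304/546 = 0.55678
  bird: TP=324, FP=26+46=72, FN=118+123=241 → 648/961 = 0.67430
Macro-F1 score = mean = (0.62906 + 0.55678 + 0.67430) / 3 = 0.6200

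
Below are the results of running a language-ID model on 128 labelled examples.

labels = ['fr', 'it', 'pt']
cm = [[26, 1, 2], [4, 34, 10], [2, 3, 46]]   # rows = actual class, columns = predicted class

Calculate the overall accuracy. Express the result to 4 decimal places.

Accuracy = trace / total = (26+34+46=106) / 128 = 106/128 = 0.8281

0.8281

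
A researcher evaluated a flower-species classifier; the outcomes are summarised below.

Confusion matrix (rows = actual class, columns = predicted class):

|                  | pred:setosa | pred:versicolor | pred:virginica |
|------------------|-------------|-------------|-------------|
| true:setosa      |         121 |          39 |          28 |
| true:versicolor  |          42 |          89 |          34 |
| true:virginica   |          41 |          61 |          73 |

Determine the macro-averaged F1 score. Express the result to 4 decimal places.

0.5304

Per-class F1 score (2·TP/(2·TP+FP+FN)):
  setosa: TP=121, FP=42+41=83, FN=39+28=67 → 242/392 = 0.61735
  versicolor: TP=89, FP=39+61=100, FN=42+34=76 → 178/354 = 0.50282
  virginica: TP=73, FP=28+34=62, FN=41+61=102 → 146/310 = 0.47097
Macro-F1 score = mean = (0.61735 + 0.50282 + 0.47097) / 3 = 0.5304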